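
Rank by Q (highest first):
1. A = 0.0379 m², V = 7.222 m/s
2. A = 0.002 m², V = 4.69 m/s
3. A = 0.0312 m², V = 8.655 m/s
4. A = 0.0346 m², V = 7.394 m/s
Case 1: Q = 273.7 L/s
Case 2: Q = 9.38 L/s
Case 3: Q = 270 L/s
Case 4: Q = 255.8 L/s
Ranking (highest first): 1, 3, 4, 2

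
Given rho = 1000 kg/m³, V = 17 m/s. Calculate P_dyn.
Formula: P_{dyn} = \frac{1}{2} \rho V^2
P_dyn = 0.5·1000·17²/1000 = 144.5 kPa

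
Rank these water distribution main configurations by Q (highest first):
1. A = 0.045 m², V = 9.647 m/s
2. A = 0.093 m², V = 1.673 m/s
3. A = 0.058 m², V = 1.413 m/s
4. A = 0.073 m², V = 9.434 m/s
Case 1: Q = 434.1 L/s
Case 2: Q = 155.6 L/s
Case 3: Q = 81.95 L/s
Case 4: Q = 688.7 L/s
Ranking (highest first): 4, 1, 2, 3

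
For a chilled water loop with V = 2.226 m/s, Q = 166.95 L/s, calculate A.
Formula: Q = A V
Substituting knowns: 166.95 = A·2.226·1000
Solving for A: A = (166.95/1000)/2.226 = 0.075 m²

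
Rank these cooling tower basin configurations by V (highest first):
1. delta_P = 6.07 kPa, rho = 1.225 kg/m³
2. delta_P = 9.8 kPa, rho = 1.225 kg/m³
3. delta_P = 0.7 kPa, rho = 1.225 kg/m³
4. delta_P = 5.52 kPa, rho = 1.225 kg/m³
Case 1: V = 99.55 m/s
Case 2: V = 126.5 m/s
Case 3: V = 33.81 m/s
Case 4: V = 94.93 m/s
Ranking (highest first): 2, 1, 4, 3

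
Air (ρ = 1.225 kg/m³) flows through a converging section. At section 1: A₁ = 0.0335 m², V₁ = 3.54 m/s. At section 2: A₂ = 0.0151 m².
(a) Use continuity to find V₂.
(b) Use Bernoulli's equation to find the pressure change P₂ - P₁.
(a) Continuity: A₁V₁=A₂V₂ -> V₂=A₁V₁/A₂=0.0335*3.54/0.0151=7.85 m/s
(b) Bernoulli: P₂-P₁=0.5*rho*(V₁^2-V₂^2)/1000=0.5*1.225*(3.54^2-7.85^2)/1000=-0.03007 kPa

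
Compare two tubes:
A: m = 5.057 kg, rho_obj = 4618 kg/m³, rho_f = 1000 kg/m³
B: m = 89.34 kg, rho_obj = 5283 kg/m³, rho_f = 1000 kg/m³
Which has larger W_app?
W_app(A) = 38.87 N, W_app(B) = 710.5 N. Answer: B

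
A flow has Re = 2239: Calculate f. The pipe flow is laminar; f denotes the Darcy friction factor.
Formula: f = \frac{64}{Re}
f = 64/2239 = 0.02858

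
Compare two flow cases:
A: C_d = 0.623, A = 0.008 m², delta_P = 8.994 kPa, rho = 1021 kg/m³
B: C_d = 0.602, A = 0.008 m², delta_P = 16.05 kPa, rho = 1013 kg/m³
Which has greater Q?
Q(A) = 20.92 L/s, Q(B) = 27.11 L/s. Answer: B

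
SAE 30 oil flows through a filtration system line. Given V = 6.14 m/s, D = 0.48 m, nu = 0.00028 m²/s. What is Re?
Formula: Re = \frac{V D}{\nu}
Re = 6.14·0.48/0.00028 = 10526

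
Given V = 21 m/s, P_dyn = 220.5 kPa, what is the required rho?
Formula: P_{dyn} = \frac{1}{2} \rho V^2
Substituting knowns: 220.5 = 0.5·rho·21²/1000
Solving for rho: rho = 2·(220.5·1000)/21² = 1000 kg/m³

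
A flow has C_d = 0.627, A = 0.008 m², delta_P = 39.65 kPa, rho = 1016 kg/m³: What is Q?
Formula: Q = C_d A \sqrt{\frac{2 \Delta P}{\rho}}
Q = 0.627·0.008·√(2·(39.65·1000)/1016)·1000 = 44.31 L/s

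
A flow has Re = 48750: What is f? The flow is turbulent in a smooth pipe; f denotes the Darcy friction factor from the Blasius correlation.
Formula: f = \frac{0.316}{Re^{0.25}}
f = 0.316/48750^0.25 = 0.02127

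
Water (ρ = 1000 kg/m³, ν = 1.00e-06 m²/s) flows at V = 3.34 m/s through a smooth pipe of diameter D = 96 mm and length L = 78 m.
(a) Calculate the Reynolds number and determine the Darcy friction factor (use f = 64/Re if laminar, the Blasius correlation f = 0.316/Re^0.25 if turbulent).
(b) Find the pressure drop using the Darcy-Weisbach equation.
(a) Re = V·D/ν = 3.34·0.096/1.00e-06 = 320640 → turbulent (Re > 4000); f = 0.316/Re^0.25 = 0.316/320640^0.25 = 0.01328 (Blasius is strictly valid for Re ≲ 1e5; used here as the smooth-pipe estimate the problem specifies)
(b) Darcy-Weisbach: ΔP = f·(L/D)·½ρV²/1000 = 0.01328·(78/0.096)·½·1000·3.34²/1000 = 60.18 kPa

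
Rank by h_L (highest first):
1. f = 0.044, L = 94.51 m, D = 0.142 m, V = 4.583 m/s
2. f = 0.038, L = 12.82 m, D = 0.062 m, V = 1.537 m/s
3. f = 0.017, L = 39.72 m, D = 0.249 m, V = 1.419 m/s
Case 1: h_L = 31.35 m
Case 2: h_L = 0.9461 m
Case 3: h_L = 0.2783 m
Ranking (highest first): 1, 2, 3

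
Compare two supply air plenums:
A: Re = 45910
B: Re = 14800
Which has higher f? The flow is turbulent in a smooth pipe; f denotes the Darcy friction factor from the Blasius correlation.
f(A) = 0.02159, f(B) = 0.02865. Answer: B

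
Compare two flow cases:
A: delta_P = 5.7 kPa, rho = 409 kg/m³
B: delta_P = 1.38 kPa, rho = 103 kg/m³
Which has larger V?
V(A) = 5.279 m/s, V(B) = 5.176 m/s. Answer: A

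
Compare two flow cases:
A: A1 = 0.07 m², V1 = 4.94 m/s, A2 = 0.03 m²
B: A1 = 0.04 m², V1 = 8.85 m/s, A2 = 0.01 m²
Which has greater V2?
V2(A) = 11.53 m/s, V2(B) = 35.4 m/s. Answer: B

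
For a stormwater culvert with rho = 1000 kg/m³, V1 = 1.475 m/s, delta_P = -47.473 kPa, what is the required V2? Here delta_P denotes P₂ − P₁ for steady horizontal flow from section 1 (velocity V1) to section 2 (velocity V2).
Formula: \Delta P = \frac{1}{2} \rho (V_1^2 - V_2^2)
Substituting knowns: -47.473 = 0.5·1000·(1.475² − V2²)/1000
Solving for V2: V2 = √(1.475² − 2·(-47.473·1000)/1000) = 9.855 m/s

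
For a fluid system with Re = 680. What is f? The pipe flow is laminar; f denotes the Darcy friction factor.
Formula: f = \frac{64}{Re}
f = 64/680 = 0.09412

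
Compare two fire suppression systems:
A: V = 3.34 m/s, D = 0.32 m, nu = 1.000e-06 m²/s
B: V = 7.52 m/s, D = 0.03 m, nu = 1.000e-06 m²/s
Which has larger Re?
Re(A) = 1.069e+06, Re(B) = 225600. Answer: A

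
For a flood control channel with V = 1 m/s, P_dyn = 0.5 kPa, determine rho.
Formula: P_{dyn} = \frac{1}{2} \rho V^2
Substituting knowns: 0.5 = 0.5·rho·1²/1000
Solving for rho: rho = 2·(0.5·1000)/1² = 1000 kg/m³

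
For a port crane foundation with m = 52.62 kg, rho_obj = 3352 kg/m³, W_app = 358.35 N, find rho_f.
Formula: W_{app} = mg\left(1 - \frac{\rho_f}{\rho_{obj}}\right)
Substituting knowns: 358.35 = 52.62·9.81·(1 − rho_f/3352)
Solving for rho_f: rho_f = 3352·(1 − 358.35/(52.62·9.81)) = 1025 kg/m³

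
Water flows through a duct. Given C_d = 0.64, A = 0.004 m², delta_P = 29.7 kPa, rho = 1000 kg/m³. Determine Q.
Formula: Q = C_d A \sqrt{\frac{2 \Delta P}{\rho}}
Q = 0.64·0.004·√(2·(29.7·1000)/1000)·1000 = 19.73 L/s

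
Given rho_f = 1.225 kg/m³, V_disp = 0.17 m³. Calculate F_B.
Formula: F_B = \rho_f g V_{disp}
F_B = 1.225·9.81·0.17 = 2.043 N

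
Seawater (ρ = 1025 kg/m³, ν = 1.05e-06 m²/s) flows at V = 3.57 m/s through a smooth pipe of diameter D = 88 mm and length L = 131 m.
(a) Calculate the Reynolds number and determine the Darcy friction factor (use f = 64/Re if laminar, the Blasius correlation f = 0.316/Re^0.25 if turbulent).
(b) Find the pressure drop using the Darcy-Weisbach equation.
(a) Re = V·D/ν = 3.57·0.088/1.05e-06 = 299200 → turbulent (Re > 4000); f = 0.316/Re^0.25 = 0.316/299200^0.25 = 0.013511 (Blasius is strictly valid for Re ≲ 1e5; used here as the smooth-pipe estimate the problem specifies)
(b) Darcy-Weisbach: ΔP = f·(L/D)·½ρV²/1000 = 0.013511·(131/0.088)·½·1025·3.57²/1000 = 131.4 kPa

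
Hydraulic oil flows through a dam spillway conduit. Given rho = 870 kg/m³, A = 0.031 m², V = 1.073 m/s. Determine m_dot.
Formula: \dot{m} = \rho A V
m_dot = 870·0.031·1.073 = 28.94 kg/s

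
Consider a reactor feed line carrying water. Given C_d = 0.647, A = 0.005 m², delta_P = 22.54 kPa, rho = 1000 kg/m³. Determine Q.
Formula: Q = C_d A \sqrt{\frac{2 \Delta P}{\rho}}
Q = 0.647·0.005·√(2·(22.54·1000)/1000)·1000 = 21.72 L/s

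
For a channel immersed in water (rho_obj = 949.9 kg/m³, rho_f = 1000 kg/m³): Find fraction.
Formula: f_{sub} = \frac{\rho_{obj}}{\rho_f}
fraction = 949.9/1000 = 0.9499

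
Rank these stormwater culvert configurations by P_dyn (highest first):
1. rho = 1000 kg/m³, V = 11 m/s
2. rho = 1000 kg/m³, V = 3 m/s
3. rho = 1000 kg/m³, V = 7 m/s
Case 1: P_dyn = 60.5 kPa
Case 2: P_dyn = 4.5 kPa
Case 3: P_dyn = 24.5 kPa
Ranking (highest first): 1, 3, 2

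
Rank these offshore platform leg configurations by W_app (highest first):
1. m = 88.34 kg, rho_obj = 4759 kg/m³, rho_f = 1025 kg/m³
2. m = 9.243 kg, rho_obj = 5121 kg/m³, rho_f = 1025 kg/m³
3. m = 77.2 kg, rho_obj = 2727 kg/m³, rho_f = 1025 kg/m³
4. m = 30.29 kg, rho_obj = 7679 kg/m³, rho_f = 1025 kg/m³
Case 1: W_app = 680 N
Case 2: W_app = 72.52 N
Case 3: W_app = 472.7 N
Case 4: W_app = 257.5 N
Ranking (highest first): 1, 3, 4, 2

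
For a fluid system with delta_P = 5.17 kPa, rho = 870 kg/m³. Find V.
Formula: V = \sqrt{\frac{2 \Delta P}{\rho}}
V = √(2·(5.17·1000)/870) = 3.447 m/s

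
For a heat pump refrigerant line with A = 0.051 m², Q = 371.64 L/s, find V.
Formula: Q = A V
Substituting knowns: 371.64 = 0.051·V·1000
Solving for V: V = (371.64/1000)/0.051 = 7.287 m/s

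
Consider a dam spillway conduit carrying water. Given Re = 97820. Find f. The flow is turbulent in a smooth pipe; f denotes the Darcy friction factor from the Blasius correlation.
Formula: f = \frac{0.316}{Re^{0.25}}
f = 0.316/97820^0.25 = 0.01787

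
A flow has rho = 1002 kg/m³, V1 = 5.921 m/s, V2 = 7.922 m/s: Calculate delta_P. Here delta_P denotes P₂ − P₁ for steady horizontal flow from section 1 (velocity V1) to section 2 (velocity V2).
Formula: \Delta P = \frac{1}{2} \rho (V_1^2 - V_2^2)
delta_P = 0.5·1002·(5.921² − 7.922²)/1000 = -13.88 kPa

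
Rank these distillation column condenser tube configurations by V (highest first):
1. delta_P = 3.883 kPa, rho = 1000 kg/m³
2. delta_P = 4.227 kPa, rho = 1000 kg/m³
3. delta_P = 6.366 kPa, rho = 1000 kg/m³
Case 1: V = 2.787 m/s
Case 2: V = 2.908 m/s
Case 3: V = 3.568 m/s
Ranking (highest first): 3, 2, 1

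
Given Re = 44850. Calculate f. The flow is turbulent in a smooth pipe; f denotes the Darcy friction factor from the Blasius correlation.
Formula: f = \frac{0.316}{Re^{0.25}}
f = 0.316/44850^0.25 = 0.02171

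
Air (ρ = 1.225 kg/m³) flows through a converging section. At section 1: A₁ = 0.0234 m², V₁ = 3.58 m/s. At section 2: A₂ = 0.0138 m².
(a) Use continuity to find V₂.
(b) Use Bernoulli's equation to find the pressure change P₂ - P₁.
(a) Continuity: A₁V₁=A₂V₂ -> V₂=A₁V₁/A₂=0.0234*3.58/0.0138=6.07 m/s
(b) Bernoulli: P₂-P₁=0.5*rho*(V₁^2-V₂^2)/1000=0.5*1.225*(3.58^2-6.07^2)/1000=-0.01472 kPa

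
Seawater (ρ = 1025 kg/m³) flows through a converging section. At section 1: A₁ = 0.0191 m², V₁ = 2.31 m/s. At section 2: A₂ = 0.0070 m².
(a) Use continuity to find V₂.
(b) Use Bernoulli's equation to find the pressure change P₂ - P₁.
(a) Continuity: A₁V₁=A₂V₂ -> V₂=A₁V₁/A₂=0.0191*2.31/0.0070=6.30 m/s
(b) Bernoulli: P₂-P₁=0.5*rho*(V₁^2-V₂^2)/1000=0.5*1025*(2.31^2-6.30^2)/1000=-17.61 kPa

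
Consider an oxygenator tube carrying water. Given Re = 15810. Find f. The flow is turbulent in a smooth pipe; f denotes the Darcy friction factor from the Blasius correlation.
Formula: f = \frac{0.316}{Re^{0.25}}
f = 0.316/15810^0.25 = 0.02818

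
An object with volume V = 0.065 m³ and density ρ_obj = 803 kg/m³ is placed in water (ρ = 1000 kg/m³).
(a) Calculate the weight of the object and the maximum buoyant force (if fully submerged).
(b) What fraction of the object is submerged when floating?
(a) W=rho_obj*g*V=803*9.81*0.065=512.0 N; F_B(max)=rho*g*V=1000*9.81*0.065=637.6 N
(b) Floating fraction=rho_obj/rho=803/1000=0.803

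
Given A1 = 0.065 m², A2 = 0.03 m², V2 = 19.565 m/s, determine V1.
Formula: V_2 = \frac{A_1 V_1}{A_2}
Substituting knowns: 19.565 = 0.065·V1/0.03
Solving for V1: V1 = 19.565·0.03/0.065 = 9.03 m/s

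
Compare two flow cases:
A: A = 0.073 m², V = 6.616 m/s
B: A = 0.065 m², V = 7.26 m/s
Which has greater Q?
Q(A) = 483 L/s, Q(B) = 471.9 L/s. Answer: A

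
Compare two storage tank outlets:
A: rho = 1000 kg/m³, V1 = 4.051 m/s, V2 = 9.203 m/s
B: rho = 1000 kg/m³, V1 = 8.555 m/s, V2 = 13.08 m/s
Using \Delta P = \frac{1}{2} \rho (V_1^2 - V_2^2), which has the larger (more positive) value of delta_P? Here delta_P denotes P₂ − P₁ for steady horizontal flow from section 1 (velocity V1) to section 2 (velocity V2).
delta_P(A) = -34.14 kPa, delta_P(B) = -48.95 kPa. Answer: A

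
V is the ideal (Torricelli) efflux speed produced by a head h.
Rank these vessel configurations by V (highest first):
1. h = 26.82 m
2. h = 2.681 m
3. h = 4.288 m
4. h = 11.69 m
Case 1: V = 22.94 m/s
Case 2: V = 7.253 m/s
Case 3: V = 9.172 m/s
Case 4: V = 15.14 m/s
Ranking (highest first): 1, 4, 3, 2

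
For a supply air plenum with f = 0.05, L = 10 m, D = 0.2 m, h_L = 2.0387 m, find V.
Formula: h_L = f \frac{L}{D} \frac{V^2}{2g}
Substituting knowns: 2.0387 = 0.05·(10/0.2)·V²/(2·9.81)
Solving for V: V = √(2.0387·2·9.81/(0.05·(10/0.2))) = 4 m/s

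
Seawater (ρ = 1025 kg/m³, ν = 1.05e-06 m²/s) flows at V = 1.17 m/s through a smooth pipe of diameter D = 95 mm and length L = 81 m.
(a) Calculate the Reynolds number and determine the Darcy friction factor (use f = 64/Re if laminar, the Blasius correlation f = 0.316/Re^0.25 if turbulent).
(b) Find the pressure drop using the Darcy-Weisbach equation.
(a) Re = V·D/ν = 1.17·0.095/1.05e-06 = 105860 → turbulent (Re > 4000); f = 0.316/Re^0.25 = 0.316/105860^0.25 = 0.017519 (Blasius is strictly valid for Re ≲ 1e5; used here as the smooth-pipe estimate the problem specifies)
(b) Darcy-Weisbach: ΔP = f·(L/D)·½ρV²/1000 = 0.017519·(81/0.095)·½·1025·1.17²/1000 = 10.48 kPa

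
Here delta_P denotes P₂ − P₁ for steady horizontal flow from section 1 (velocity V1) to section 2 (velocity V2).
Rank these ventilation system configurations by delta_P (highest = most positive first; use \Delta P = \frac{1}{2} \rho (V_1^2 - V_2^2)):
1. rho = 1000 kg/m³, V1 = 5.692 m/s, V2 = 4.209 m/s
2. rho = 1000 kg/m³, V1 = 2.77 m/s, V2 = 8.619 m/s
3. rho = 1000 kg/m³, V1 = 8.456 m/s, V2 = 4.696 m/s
Case 1: delta_P = 7.342 kPa
Case 2: delta_P = -33.31 kPa
Case 3: delta_P = 24.73 kPa
Ranking (highest first): 3, 1, 2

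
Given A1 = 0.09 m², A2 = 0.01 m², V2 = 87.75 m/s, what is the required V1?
Formula: V_2 = \frac{A_1 V_1}{A_2}
Substituting knowns: 87.75 = 0.09·V1/0.01
Solving for V1: V1 = 87.75·0.01/0.09 = 9.75 m/s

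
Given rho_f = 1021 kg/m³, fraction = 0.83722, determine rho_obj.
Formula: f_{sub} = \frac{\rho_{obj}}{\rho_f}
Substituting knowns: 0.83722 = rho_obj/1021
Solving for rho_obj: rho_obj = 0.83722·1021 = 854.8 kg/m³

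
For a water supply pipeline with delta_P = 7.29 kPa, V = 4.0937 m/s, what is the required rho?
Formula: V = \sqrt{\frac{2 \Delta P}{\rho}}
Substituting knowns: 4.0937 = √(2·(7.29·1000)/rho)
Solving for rho: rho = 2·(7.29·1000)/4.0937² = 870 kg/m³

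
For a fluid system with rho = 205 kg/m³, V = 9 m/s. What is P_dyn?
Formula: P_{dyn} = \frac{1}{2} \rho V^2
P_dyn = 0.5·205·9²/1000 = 8.303 kPa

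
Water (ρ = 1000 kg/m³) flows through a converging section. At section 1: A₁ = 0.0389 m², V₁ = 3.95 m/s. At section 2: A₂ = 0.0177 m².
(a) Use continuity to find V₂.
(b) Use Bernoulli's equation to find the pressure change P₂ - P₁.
(a) Continuity: A₁V₁=A₂V₂ -> V₂=A₁V₁/A₂=0.0389*3.95/0.0177=8.68 m/s
(b) Bernoulli: P₂-P₁=0.5*rho*(V₁^2-V₂^2)/1000=0.5*1000*(3.95^2-8.68^2)/1000=-29.87 kPa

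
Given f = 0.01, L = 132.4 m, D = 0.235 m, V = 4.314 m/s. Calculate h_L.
Formula: h_L = f \frac{L}{D} \frac{V^2}{2g}
h_L = 0.01·(132.4/0.235)·4.314²/(2·9.81) = 5.344 m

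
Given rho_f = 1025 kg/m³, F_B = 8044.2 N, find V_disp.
Formula: F_B = \rho_f g V_{disp}
Substituting knowns: 8044.2 = 1025·9.81·V_disp
Solving for V_disp: V_disp = 8044.2/(1025·9.81) = 0.8 m³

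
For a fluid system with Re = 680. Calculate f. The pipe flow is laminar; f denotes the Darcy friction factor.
Formula: f = \frac{64}{Re}
f = 64/680 = 0.09412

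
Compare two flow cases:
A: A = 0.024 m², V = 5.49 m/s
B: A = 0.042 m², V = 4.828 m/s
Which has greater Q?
Q(A) = 131.8 L/s, Q(B) = 202.8 L/s. Answer: B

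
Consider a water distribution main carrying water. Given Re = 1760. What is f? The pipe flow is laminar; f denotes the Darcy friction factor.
Formula: f = \frac{64}{Re}
f = 64/1760 = 0.03636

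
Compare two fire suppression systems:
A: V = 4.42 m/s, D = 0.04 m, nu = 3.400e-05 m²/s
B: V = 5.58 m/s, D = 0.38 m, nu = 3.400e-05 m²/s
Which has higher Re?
Re(A) = 5200, Re(B) = 62365. Answer: B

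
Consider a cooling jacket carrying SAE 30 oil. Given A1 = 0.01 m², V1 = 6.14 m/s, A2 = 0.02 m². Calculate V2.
Formula: V_2 = \frac{A_1 V_1}{A_2}
V2 = 0.01·6.14/0.02 = 3.07 m/s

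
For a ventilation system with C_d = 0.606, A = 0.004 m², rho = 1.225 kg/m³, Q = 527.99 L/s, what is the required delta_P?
Formula: Q = C_d A \sqrt{\frac{2 \Delta P}{\rho}}
Substituting knowns: 527.99 = 0.606·0.004·√(2·(delta_P·1000)/1.225)·1000
Solving for delta_P: delta_P = ((527.99/1000)/(0.606·0.004))²·1.225/2/1000 = 29.06 kPa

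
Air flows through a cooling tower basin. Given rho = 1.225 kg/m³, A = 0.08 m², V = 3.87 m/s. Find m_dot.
Formula: \dot{m} = \rho A V
m_dot = 1.225·0.08·3.87 = 0.3793 kg/s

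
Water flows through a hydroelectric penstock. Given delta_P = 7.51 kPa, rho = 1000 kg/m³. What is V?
Formula: V = \sqrt{\frac{2 \Delta P}{\rho}}
V = √(2·(7.51·1000)/1000) = 3.876 m/s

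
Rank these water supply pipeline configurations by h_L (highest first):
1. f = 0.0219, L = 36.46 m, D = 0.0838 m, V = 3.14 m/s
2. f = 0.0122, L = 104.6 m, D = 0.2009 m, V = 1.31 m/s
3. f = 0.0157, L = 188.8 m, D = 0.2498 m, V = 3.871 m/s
Case 1: h_L = 4.788 m
Case 2: h_L = 0.5556 m
Case 3: h_L = 9.063 m
Ranking (highest first): 3, 1, 2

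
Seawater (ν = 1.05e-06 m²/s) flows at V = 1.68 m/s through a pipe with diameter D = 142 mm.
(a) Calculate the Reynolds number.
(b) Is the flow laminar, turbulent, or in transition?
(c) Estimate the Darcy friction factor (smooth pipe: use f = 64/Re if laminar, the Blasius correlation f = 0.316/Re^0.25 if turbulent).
(a) Re = V·D/ν = 1.68·0.142/1.05e-06 = 227200
(b) Flow regime: turbulent (Re > 4000)
(c) Friction factor: f = 0.316/Re^0.25 = 0.316/227200^0.25 = 0.01447 (Blasius is strictly valid for Re ≲ 1e5; used here as the smooth-pipe estimate the problem specifies)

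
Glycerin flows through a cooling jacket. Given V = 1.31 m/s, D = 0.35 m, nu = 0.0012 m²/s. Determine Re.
Formula: Re = \frac{V D}{\nu}
Re = 1.31·0.35/0.0012 = 382.1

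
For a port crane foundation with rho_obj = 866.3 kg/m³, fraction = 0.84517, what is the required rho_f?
Formula: f_{sub} = \frac{\rho_{obj}}{\rho_f}
Substituting knowns: 0.84517 = 866.3/rho_f
Solving for rho_f: rho_f = 866.3/0.84517 = 1025 kg/m³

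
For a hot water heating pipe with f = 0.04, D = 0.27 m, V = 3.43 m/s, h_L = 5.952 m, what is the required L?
Formula: h_L = f \frac{L}{D} \frac{V^2}{2g}
Substituting knowns: 5.952 = 0.04·(L/0.27)·3.43²/(2·9.81)
Solving for L: L = 5.952·2·9.81·0.27/(0.04·3.43²) = 67 m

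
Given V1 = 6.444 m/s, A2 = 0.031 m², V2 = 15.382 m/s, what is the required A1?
Formula: V_2 = \frac{A_1 V_1}{A_2}
Substituting knowns: 15.382 = A1·6.444/0.031
Solving for A1: A1 = 15.382·0.031/6.444 = 0.074 m²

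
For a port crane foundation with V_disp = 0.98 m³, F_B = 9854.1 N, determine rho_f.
Formula: F_B = \rho_f g V_{disp}
Substituting knowns: 9854.1 = rho_f·9.81·0.98
Solving for rho_f: rho_f = 9854.1/(9.81·0.98) = 1025 kg/m³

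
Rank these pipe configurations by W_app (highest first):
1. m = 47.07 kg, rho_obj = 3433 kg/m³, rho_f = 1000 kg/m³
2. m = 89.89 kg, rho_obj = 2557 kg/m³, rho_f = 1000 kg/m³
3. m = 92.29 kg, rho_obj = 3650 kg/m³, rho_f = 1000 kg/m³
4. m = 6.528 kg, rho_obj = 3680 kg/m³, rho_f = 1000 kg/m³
Case 1: W_app = 327.3 N
Case 2: W_app = 537 N
Case 3: W_app = 657.3 N
Case 4: W_app = 46.64 N
Ranking (highest first): 3, 2, 1, 4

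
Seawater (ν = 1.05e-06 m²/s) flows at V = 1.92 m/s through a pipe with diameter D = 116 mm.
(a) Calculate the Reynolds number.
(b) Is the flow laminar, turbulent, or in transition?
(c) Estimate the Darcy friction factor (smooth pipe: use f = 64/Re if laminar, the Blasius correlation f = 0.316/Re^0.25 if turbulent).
(a) Re = V·D/ν = 1.92·0.116/1.05e-06 = 212110
(b) Flow regime: turbulent (Re > 4000)
(c) Friction factor: f = 0.316/Re^0.25 = 0.316/212110^0.25 = 0.01472 (Blasius is strictly valid for Re ≲ 1e5; used here as the smooth-pipe estimate the problem specifies)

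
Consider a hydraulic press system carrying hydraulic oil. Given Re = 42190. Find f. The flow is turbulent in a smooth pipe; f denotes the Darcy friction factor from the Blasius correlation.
Formula: f = \frac{0.316}{Re^{0.25}}
f = 0.316/42190^0.25 = 0.02205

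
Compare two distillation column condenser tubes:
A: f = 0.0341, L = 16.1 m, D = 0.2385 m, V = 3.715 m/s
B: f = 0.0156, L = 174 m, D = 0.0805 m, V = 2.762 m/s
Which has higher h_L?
h_L(A) = 1.619 m, h_L(B) = 13.11 m. Answer: B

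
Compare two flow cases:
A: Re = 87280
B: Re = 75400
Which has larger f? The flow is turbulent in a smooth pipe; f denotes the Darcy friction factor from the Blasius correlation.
f(A) = 0.01838, f(B) = 0.01907. Answer: B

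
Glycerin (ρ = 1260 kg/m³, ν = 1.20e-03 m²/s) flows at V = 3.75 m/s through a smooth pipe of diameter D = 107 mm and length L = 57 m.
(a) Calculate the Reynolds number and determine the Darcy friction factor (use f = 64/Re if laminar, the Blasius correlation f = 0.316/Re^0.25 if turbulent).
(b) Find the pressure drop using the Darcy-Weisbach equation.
(a) Re = V·D/ν = 3.75·0.107/1.20e-03 = 334.38 → laminar (Re < 2300); f = 64/Re = 64/334.38 = 0.1914
(b) Darcy-Weisbach: ΔP = f·(L/D)·½ρV²/1000 = 0.1914·(57/0.107)·½·1260·3.75²/1000 = 903.3 kPa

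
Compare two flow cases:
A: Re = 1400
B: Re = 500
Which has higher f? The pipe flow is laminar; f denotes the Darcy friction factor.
f(A) = 0.04571, f(B) = 0.128. Answer: B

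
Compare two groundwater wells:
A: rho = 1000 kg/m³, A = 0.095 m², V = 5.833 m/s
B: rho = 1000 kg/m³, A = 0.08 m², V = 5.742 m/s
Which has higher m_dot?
m_dot(A) = 554.1 kg/s, m_dot(B) = 459.4 kg/s. Answer: A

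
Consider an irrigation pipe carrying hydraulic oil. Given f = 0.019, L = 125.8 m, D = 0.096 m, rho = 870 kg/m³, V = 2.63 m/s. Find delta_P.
Formula: \Delta P = f \frac{L}{D} \frac{\rho V^2}{2}
delta_P = 0.019·(125.8/0.096)·0.5·870·2.63²/1000 = 74.91 kPa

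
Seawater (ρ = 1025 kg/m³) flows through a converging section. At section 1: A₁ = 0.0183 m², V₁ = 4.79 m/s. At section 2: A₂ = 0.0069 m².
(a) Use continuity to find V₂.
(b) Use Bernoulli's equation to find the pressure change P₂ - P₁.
(a) Continuity: A₁V₁=A₂V₂ -> V₂=A₁V₁/A₂=0.0183*4.79/0.0069=12.70 m/s
(b) Bernoulli: P₂-P₁=0.5*rho*(V₁^2-V₂^2)/1000=0.5*1025*(4.79^2-12.70^2)/1000=-70.9 kPa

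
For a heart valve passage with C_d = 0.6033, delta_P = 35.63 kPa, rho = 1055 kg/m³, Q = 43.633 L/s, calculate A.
Formula: Q = C_d A \sqrt{\frac{2 \Delta P}{\rho}}
Substituting knowns: 43.633 = 0.6033·A·√(2·(35.63·1000)/1055)·1000
Solving for A: A = (43.633/1000)/(0.6033·√(2·(35.63·1000)/1055)) = 0.0088 m²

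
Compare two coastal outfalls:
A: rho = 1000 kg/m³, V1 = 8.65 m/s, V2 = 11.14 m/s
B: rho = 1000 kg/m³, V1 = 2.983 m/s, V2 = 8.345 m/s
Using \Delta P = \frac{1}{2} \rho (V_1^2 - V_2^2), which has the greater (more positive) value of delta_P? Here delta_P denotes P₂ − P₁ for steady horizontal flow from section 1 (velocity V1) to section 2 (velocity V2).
delta_P(A) = -24.64 kPa, delta_P(B) = -30.37 kPa. Answer: A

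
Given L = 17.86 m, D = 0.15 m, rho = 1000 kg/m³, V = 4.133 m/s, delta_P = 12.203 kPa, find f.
Formula: \Delta P = f \frac{L}{D} \frac{\rho V^2}{2}
Substituting knowns: 12.203 = f·(17.86/0.15)·0.5·1000·4.133²/1000
Solving for f: f = (12.203·1000)/((17.86/0.15)·0.5·1000·4.133²) = 0.012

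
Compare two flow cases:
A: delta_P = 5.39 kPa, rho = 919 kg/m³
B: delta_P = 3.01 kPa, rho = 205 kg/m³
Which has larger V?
V(A) = 3.425 m/s, V(B) = 5.419 m/s. Answer: B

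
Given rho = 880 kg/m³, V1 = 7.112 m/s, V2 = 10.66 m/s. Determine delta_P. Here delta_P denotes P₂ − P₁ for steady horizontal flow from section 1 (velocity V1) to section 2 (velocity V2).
Formula: \Delta P = \frac{1}{2} \rho (V_1^2 - V_2^2)
delta_P = 0.5·880·(7.112² − 10.66²)/1000 = -27.74 kPa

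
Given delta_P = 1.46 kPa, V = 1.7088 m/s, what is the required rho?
Formula: V = \sqrt{\frac{2 \Delta P}{\rho}}
Substituting knowns: 1.7088 = √(2·(1.46·1000)/rho)
Solving for rho: rho = 2·(1.46·1000)/1.7088² = 1000 kg/m³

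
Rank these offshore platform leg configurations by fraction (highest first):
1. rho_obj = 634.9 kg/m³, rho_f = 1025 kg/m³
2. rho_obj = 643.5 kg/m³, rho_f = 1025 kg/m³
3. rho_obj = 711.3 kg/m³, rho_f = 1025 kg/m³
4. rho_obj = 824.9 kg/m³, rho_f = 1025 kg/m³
Case 1: fraction = 0.6194
Case 2: fraction = 0.6278
Case 3: fraction = 0.694
Case 4: fraction = 0.8048
Ranking (highest first): 4, 3, 2, 1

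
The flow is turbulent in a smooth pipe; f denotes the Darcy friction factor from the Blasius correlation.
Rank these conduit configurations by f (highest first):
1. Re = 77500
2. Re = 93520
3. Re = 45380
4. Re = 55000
Case 1: f = 0.01894
Case 2: f = 0.01807
Case 3: f = 0.02165
Case 4: f = 0.02063
Ranking (highest first): 3, 4, 1, 2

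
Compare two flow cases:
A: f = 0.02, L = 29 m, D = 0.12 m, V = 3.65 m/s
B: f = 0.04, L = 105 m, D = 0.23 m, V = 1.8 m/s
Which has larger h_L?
h_L(A) = 3.282 m, h_L(B) = 3.016 m. Answer: A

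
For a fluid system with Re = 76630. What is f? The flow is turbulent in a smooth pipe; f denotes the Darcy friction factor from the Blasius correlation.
Formula: f = \frac{0.316}{Re^{0.25}}
f = 0.316/76630^0.25 = 0.01899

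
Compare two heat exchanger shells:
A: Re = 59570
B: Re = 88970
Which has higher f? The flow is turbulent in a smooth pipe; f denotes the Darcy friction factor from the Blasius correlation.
f(A) = 0.02023, f(B) = 0.0183. Answer: A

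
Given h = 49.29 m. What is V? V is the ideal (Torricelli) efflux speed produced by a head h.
Formula: V = \sqrt{2 g h}
V = √(2·9.81·49.29) = 31.1 m/s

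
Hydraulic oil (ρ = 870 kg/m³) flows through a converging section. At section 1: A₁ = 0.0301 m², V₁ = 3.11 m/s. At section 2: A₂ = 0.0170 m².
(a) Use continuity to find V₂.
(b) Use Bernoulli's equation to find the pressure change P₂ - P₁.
(a) Continuity: A₁V₁=A₂V₂ -> V₂=A₁V₁/A₂=0.0301*3.11/0.0170=5.51 m/s
(b) Bernoulli: P₂-P₁=0.5*rho*(V₁^2-V₂^2)/1000=0.5*870*(3.11^2-5.51^2)/1000=-8.999 kPa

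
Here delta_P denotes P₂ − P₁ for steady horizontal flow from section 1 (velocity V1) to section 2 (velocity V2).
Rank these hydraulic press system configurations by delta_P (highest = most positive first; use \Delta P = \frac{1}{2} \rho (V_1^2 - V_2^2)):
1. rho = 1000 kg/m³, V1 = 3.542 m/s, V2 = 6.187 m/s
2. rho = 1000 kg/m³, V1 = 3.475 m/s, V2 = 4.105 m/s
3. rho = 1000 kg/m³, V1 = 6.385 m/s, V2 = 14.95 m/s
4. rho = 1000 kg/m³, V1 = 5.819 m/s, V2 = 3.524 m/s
Case 1: delta_P = -12.87 kPa
Case 2: delta_P = -2.388 kPa
Case 3: delta_P = -91.37 kPa
Case 4: delta_P = 10.72 kPa
Ranking (highest first): 4, 2, 1, 3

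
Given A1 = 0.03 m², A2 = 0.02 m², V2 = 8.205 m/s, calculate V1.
Formula: V_2 = \frac{A_1 V_1}{A_2}
Substituting knowns: 8.205 = 0.03·V1/0.02
Solving for V1: V1 = 8.205·0.02/0.03 = 5.47 m/s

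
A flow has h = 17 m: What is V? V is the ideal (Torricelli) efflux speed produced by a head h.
Formula: V = \sqrt{2 g h}
V = √(2·9.81·17) = 18.26 m/s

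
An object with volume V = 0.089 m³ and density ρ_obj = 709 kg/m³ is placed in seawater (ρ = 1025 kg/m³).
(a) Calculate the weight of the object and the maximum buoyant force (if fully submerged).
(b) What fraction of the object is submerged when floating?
(a) W=rho_obj*g*V=709*9.81*0.089=619.0 N; F_B(max)=rho*g*V=1025*9.81*0.089=894.9 N
(b) Floating fraction=rho_obj/rho=709/1025=0.692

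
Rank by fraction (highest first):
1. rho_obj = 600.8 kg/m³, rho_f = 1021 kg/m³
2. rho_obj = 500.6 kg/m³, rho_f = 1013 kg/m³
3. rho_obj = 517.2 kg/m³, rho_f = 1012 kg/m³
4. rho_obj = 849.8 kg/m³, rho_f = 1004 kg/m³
Case 1: fraction = 0.5884
Case 2: fraction = 0.4942
Case 3: fraction = 0.5111
Case 4: fraction = 0.8464
Ranking (highest first): 4, 1, 3, 2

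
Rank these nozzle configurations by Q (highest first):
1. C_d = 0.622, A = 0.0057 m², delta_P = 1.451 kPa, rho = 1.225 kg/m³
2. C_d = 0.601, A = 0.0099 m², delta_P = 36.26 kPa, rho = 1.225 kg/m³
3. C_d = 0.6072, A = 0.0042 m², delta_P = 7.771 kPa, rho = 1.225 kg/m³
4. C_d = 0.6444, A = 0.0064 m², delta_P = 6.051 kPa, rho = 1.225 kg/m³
Case 1: Q = 172.6 L/s
Case 2: Q = 1448 L/s
Case 3: Q = 287.3 L/s
Case 4: Q = 409.9 L/s
Ranking (highest first): 2, 4, 3, 1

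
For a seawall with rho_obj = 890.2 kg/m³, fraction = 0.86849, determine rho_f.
Formula: f_{sub} = \frac{\rho_{obj}}{\rho_f}
Substituting knowns: 0.86849 = 890.2/rho_f
Solving for rho_f: rho_f = 890.2/0.86849 = 1025 kg/m³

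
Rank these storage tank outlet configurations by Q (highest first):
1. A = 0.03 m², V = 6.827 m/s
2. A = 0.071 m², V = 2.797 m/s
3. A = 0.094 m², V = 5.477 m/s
Case 1: Q = 204.8 L/s
Case 2: Q = 198.6 L/s
Case 3: Q = 514.8 L/s
Ranking (highest first): 3, 1, 2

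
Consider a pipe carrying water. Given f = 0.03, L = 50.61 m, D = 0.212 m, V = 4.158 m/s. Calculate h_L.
Formula: h_L = f \frac{L}{D} \frac{V^2}{2g}
h_L = 0.03·(50.61/0.212)·4.158²/(2·9.81) = 6.311 m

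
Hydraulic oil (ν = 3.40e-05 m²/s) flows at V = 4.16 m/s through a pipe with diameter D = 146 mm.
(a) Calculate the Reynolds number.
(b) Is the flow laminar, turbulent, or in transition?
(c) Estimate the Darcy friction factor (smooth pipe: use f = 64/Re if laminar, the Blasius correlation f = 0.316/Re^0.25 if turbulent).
(a) Re = V·D/ν = 4.16·0.146/3.40e-05 = 17864
(b) Flow regime: turbulent (Re > 4000)
(c) Friction factor: f = 0.316/Re^0.25 = 0.316/17864^0.25 = 0.02733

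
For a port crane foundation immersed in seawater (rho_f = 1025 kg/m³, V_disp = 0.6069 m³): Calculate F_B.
Formula: F_B = \rho_f g V_{disp}
F_B = 1025·9.81·0.6069 = 6103 N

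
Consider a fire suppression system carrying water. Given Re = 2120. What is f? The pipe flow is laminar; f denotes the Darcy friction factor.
Formula: f = \frac{64}{Re}
f = 64/2120 = 0.03019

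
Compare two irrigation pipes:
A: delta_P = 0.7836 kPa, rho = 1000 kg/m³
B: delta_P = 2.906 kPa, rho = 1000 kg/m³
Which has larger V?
V(A) = 1.252 m/s, V(B) = 2.411 m/s. Answer: B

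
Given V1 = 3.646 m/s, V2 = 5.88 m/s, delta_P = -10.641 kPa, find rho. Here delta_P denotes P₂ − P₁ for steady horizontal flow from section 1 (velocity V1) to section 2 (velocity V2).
Formula: \Delta P = \frac{1}{2} \rho (V_1^2 - V_2^2)
Substituting knowns: -10.641 = 0.5·rho·(3.646² − 5.88²)/1000
Solving for rho: rho = 2·(-10.641·1000)/(3.646² − 5.88²) = 1000 kg/m³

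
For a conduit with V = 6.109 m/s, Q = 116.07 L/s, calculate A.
Formula: Q = A V
Substituting knowns: 116.07 = A·6.109·1000
Solving for A: A = (116.07/1000)/6.109 = 0.019 m²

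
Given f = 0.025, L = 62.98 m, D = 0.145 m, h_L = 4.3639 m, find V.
Formula: h_L = f \frac{L}{D} \frac{V^2}{2g}
Substituting knowns: 4.3639 = 0.025·(62.98/0.145)·V²/(2·9.81)
Solving for V: V = √(4.3639·2·9.81/(0.025·(62.98/0.145))) = 2.808 m/s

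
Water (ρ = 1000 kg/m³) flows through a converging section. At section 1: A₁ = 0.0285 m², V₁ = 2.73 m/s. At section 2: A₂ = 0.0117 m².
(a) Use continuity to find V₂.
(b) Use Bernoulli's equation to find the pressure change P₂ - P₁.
(a) Continuity: A₁V₁=A₂V₂ -> V₂=A₁V₁/A₂=0.0285*2.73/0.0117=6.65 m/s
(b) Bernoulli: P₂-P₁=0.5*rho*(V₁^2-V₂^2)/1000=0.5*1000*(2.73^2-6.65^2)/1000=-18.38 kPa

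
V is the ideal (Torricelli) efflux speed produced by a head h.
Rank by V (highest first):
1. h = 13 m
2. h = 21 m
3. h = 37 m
Case 1: V = 15.97 m/s
Case 2: V = 20.3 m/s
Case 3: V = 26.94 m/s
Ranking (highest first): 3, 2, 1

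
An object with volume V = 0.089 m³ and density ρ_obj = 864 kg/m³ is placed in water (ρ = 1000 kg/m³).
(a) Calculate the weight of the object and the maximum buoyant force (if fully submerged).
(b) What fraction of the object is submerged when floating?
(a) W=rho_obj*g*V=864*9.81*0.089=754.3 N; F_B(max)=rho*g*V=1000*9.81*0.089=873.1 N
(b) Floating fraction=rho_obj/rho=864/1000=0.864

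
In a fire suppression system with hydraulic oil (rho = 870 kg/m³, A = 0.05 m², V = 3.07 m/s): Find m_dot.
Formula: \dot{m} = \rho A V
m_dot = 870·0.05·3.07 = 133.5 kg/s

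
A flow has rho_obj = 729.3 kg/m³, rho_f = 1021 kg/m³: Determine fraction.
Formula: f_{sub} = \frac{\rho_{obj}}{\rho_f}
fraction = 729.3/1021 = 0.7143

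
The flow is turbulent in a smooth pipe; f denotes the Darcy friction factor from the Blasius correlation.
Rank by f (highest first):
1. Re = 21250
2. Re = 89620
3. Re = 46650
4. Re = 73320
Case 1: f = 0.02617
Case 2: f = 0.01826
Case 3: f = 0.0215
Case 4: f = 0.0192
Ranking (highest first): 1, 3, 4, 2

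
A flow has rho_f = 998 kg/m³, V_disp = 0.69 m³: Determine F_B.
Formula: F_B = \rho_f g V_{disp}
F_B = 998·9.81·0.69 = 6755 N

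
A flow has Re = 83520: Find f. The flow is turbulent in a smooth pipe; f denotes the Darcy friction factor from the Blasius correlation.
Formula: f = \frac{0.316}{Re^{0.25}}
f = 0.316/83520^0.25 = 0.01859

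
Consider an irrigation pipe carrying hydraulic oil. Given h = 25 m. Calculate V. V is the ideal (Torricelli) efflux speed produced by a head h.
Formula: V = \sqrt{2 g h}
V = √(2·9.81·25) = 22.15 m/s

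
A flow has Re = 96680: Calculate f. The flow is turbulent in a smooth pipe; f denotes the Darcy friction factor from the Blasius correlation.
Formula: f = \frac{0.316}{Re^{0.25}}
f = 0.316/96680^0.25 = 0.01792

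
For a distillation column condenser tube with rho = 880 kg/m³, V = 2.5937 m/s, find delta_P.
Formula: V = \sqrt{\frac{2 \Delta P}{\rho}}
Substituting knowns: 2.5937 = √(2·(delta_P·1000)/880)
Solving for delta_P: delta_P = 2.5937²·880/2/1000 = 2.96 kPa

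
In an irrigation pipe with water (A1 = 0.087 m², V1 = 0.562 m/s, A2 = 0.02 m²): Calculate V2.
Formula: V_2 = \frac{A_1 V_1}{A_2}
V2 = 0.087·0.562/0.02 = 2.445 m/s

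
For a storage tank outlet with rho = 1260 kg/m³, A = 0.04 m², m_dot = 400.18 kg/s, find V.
Formula: \dot{m} = \rho A V
Substituting knowns: 400.18 = 1260·0.04·V
Solving for V: V = 400.18/(1260·0.04) = 7.94 m/s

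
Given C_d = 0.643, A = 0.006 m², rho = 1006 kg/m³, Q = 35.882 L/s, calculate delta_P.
Formula: Q = C_d A \sqrt{\frac{2 \Delta P}{\rho}}
Substituting knowns: 35.882 = 0.643·0.006·√(2·(delta_P·1000)/1006)·1000
Solving for delta_P: delta_P = ((35.882/1000)/(0.643·0.006))²·1006/2/1000 = 43.51 kPa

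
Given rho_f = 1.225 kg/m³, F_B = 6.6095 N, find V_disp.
Formula: F_B = \rho_f g V_{disp}
Substituting knowns: 6.6095 = 1.225·9.81·V_disp
Solving for V_disp: V_disp = 6.6095/(1.225·9.81) = 0.55 m³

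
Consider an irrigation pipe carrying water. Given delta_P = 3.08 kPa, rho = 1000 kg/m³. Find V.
Formula: V = \sqrt{\frac{2 \Delta P}{\rho}}
V = √(2·(3.08·1000)/1000) = 2.482 m/s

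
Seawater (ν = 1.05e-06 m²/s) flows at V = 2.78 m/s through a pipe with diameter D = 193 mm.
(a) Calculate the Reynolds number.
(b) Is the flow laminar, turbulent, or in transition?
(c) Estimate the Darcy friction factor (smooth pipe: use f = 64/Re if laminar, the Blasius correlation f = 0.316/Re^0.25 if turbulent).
(a) Re = V·D/ν = 2.78·0.193/1.05e-06 = 510990
(b) Flow regime: turbulent (Re > 4000)
(c) Friction factor: f = 0.316/Re^0.25 = 0.316/510990^0.25 = 0.01182 (Blasius is strictly valid for Re ≲ 1e5; used here as the smooth-pipe estimate the problem specifies)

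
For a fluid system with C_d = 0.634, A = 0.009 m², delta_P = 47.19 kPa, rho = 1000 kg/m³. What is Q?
Formula: Q = C_d A \sqrt{\frac{2 \Delta P}{\rho}}
Q = 0.634·0.009·√(2·(47.19·1000)/1000)·1000 = 55.43 L/s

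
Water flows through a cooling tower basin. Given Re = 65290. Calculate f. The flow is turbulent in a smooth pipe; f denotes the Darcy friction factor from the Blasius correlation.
Formula: f = \frac{0.316}{Re^{0.25}}
f = 0.316/65290^0.25 = 0.01977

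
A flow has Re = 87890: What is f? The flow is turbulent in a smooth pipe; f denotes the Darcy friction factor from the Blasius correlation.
Formula: f = \frac{0.316}{Re^{0.25}}
f = 0.316/87890^0.25 = 0.01835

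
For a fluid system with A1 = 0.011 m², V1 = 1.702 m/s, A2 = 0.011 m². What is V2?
Formula: V_2 = \frac{A_1 V_1}{A_2}
V2 = 0.011·1.702/0.011 = 1.702 m/s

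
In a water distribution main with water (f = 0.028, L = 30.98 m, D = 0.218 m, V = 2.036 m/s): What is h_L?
Formula: h_L = f \frac{L}{D} \frac{V^2}{2g}
h_L = 0.028·(30.98/0.218)·2.036²/(2·9.81) = 0.8407 m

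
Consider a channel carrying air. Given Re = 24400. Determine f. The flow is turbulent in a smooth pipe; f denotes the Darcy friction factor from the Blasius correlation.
Formula: f = \frac{0.316}{Re^{0.25}}
f = 0.316/24400^0.25 = 0.02528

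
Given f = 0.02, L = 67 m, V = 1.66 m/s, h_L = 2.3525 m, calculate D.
Formula: h_L = f \frac{L}{D} \frac{V^2}{2g}
Substituting knowns: 2.3525 = 0.02·(67/D)·1.66²/(2·9.81)
Solving for D: D = 0.02·67·1.66²/(2·9.81·2.3525) = 0.08 m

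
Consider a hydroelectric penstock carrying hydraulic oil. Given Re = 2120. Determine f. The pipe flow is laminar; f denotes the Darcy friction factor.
Formula: f = \frac{64}{Re}
f = 64/2120 = 0.03019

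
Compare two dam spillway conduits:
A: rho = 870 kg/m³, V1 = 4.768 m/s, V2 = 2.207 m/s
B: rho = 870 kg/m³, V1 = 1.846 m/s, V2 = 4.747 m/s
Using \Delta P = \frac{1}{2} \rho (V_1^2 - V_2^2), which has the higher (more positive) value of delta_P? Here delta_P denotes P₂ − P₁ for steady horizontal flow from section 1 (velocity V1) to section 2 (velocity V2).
delta_P(A) = 7.77 kPa, delta_P(B) = -8.32 kPa. Answer: A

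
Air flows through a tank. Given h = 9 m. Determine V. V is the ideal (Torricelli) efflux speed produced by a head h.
Formula: V = \sqrt{2 g h}
V = √(2·9.81·9) = 13.29 m/s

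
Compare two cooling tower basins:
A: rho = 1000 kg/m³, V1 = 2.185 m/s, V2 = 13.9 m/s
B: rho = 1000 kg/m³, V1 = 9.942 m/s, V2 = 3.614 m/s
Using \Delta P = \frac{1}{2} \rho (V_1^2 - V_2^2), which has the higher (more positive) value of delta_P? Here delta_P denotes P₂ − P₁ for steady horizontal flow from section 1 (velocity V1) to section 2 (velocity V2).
delta_P(A) = -94.22 kPa, delta_P(B) = 42.89 kPa. Answer: B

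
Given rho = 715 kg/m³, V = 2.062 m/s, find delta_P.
Formula: V = \sqrt{\frac{2 \Delta P}{\rho}}
Substituting knowns: 2.062 = √(2·(delta_P·1000)/715)
Solving for delta_P: delta_P = 2.062²·715/2/1000 = 1.52 kPa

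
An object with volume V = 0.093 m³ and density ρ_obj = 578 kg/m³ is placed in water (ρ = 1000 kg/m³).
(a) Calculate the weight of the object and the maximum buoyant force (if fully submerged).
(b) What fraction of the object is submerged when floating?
(a) W=rho_obj*g*V=578*9.81*0.093=527.3 N; F_B(max)=rho*g*V=1000*9.81*0.093=912.3 N
(b) Floating fraction=rho_obj/rho=578/1000=0.578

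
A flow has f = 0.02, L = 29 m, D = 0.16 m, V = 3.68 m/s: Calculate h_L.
Formula: h_L = f \frac{L}{D} \frac{V^2}{2g}
h_L = 0.02·(29/0.16)·3.68²/(2·9.81) = 2.502 m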